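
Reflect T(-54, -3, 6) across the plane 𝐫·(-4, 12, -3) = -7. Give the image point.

n = (-4, 12, -3), |n|² = 169, n·T − (-7) = 169, so t = 169/169 = 1.
Foot F = T − 1·n = (-50, -15, 9); the reflection is 2F − T = (-46, -27, 12).

(-46, -27, 12)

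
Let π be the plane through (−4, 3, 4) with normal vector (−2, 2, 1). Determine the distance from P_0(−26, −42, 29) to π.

The plane has equation n·(r − (−4, 3, 4)) = 0, i.e. n·r = 18.
n = (−2, 2, 1); n·P − 18 = -21; |n| = 3; distance = 21/3 = 7.

7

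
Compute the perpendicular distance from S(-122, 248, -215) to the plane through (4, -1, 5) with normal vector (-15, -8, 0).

The plane has equation n·(r − (4, -1, 5)) = 0, i.e. n·r = -52.
n = (-15, -8, 0); n·P − (-52) = -102; |n| = 17; distance = 102/17 = 6.

6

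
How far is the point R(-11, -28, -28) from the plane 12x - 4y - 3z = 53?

n = (12, -4, -3); n·P − 53 = 11; |n| = 13; distance = 11/13.

11/13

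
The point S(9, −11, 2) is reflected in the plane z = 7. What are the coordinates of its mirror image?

(9, -11, 12)

n = (0, 0, 1), |n|² = 1, n·S − 7 = -5, so t = -5/1 = -5.
Foot F = S − (-5)·n = (9, −11, 7); the reflection is 2F − S = (9, −11, 12).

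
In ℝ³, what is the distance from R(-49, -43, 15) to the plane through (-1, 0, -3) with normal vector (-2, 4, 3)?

The plane has equation n·(r − (-1, 0, -3)) = 0, i.e. n·r = -7.
d = |(-2)·(-49) + 4·(-43) + 3·15 − (-7)| / √(4 + 16 + 9) = |-22| / √29 = 22/√29.

22/√29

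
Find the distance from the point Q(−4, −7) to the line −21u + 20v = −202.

146/29

The normal to the line is n = (−21, 20) with |n| = 29.
|n·Q − (-202)| = |-56 − (-202)| = 146, so the distance is 146/29.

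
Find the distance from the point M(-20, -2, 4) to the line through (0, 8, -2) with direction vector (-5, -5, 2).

Direction vector d = (-5, -5, 2).
AP = (-20, -10, 6); AP·d = 162, |AP|² = 536, |d|² = 54.
distance² = |AP|² − (AP·d)²/|d|² = 536 − 26244/54 = 50, so the distance is 5√2.

5√2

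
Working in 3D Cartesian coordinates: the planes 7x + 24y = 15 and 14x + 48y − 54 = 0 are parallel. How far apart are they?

Divide the second equation by 2 to match normals: 7x + 24y = 27.
Both planes have normal n = (7, 24, 0), |n| = 25. Any point on the first plane is at distance |27 − 15|/|n| = 12/25 from the second.

12/25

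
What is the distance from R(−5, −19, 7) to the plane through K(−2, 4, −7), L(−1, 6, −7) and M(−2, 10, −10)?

KL = (1, 2, 0) and KM = (0, 6, −3), so a normal is n = KL × KM = (−6, 3, 6).
n = (−6, 3, 6); n·P − (-18) = 33; |n| = 9; distance = 33/9 = 11/3.

11/3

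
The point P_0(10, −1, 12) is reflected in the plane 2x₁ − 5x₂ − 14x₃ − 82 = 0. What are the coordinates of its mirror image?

n = (2, −5, −14), |n|² = 225, n·P_0 − 82 = -225, so t = -225/225 = -1.
Foot F = P_0 − (-1)·n = (12, −6, −2); the reflection is 2F − P_0 = (14, −11, −16).

(14, -11, -16)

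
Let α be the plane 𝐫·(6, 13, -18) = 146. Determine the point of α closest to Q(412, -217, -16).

n = (6, 13, -18), |n|² = 529, and n·Q − 146 = -207.
t = -207/529 = -9/23, so the foot is Q − t·n = (412, -217, -16) − (-9/23)·(6, 13, -18) = (9530/23, -4874/23, -530/23).

(9530/23, -4874/23, -530/23)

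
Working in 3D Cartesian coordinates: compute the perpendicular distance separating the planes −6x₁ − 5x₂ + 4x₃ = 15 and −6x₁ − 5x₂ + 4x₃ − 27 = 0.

With common normal n = (−6, −5, 4) (|n| = √77), the distance is |15 − 27|/|n| = 12/√77 = 12√77/77.

12√77/77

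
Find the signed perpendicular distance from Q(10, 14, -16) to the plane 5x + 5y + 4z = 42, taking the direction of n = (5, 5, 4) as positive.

n·Q − 42 = 14.
|n| = √66, so the signed distance is 7√66/33.

7√66/33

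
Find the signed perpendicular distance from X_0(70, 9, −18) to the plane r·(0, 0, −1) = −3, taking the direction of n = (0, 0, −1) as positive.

21

n·X_0 − (-3) = 21.
|n| = 1, so the signed distance is 21/1 = 21.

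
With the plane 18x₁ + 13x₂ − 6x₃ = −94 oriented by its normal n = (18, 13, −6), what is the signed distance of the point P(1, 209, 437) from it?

9

n·P − (-94) = 207.
|n| = 23, so the signed distance is 207/23 = 9.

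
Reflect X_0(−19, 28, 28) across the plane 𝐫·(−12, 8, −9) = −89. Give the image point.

(5, 12, 46)

n = (−12, 8, −9), |n|² = 289, n·X_0 − (-89) = 289, so t = 289/289 = 1.
Foot F = X_0 − 1·n = (−7, 20, 37); the reflection is 2F − X_0 = (5, 12, 46).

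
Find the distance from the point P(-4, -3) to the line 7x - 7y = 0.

The normal to the line is n = (7, -7) with |n| = 7√2.
|n·P − 0| = |-7 − 0| = 7, so the distance is 7/(7√2) = √2/2.

√2/2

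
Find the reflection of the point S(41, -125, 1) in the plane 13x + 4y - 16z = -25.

(809/21, -2641/21, 85/21)

With n = (13, 4, -16), the signed offset is (n·S − (-25))/|n|² = 42/441 = 2/21.
S' = S − 2t·n = (41, -125, 1) − (4/21)·(13, 4, -16) = (809/21, -2641/21, 85/21).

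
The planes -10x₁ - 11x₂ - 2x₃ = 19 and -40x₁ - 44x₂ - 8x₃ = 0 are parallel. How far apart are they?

Divide the second equation by 4 to match normals: -10x₁ - 11x₂ - 2x₃ = 0.
With common normal n = (-10, -11, -2) (|n| = 15), the distance is |19 − 0|/|n| = 19/15.

19/15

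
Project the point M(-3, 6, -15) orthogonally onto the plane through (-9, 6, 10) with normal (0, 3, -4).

n = (0, 3, -4), |n|² = 25, and n·M − (-22) = 100.
t = 100/25 = 4, so the foot is M − t·n = (-3, 6, -15) − 4·(0, 3, -4) = (-3, -6, 1).

(-3, -6, 1)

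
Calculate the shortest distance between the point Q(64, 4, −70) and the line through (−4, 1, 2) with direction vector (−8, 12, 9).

3√577

Direction vector d = (−8, 12, 9).
AP = (68, 3, −72), and AP × d = (891, −36, 840).
|AP × d|² = 1500777 and |d|² = 289, so the distance is √(1500777/289) = √5193 = 3√577.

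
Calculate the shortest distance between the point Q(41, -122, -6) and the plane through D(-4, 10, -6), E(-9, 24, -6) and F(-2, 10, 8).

2

DE = (-5, 14, 0) and DF = (2, 0, 14), so a normal is n = DE × DF = (196, 70, -28).
Then n·(41, -122, -6) - 84 = -420.
|n| = √(38416 + 4900 + 784) = 210, so the distance is |-420|/210 = 2.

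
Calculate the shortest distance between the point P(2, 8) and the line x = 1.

d = |1·2 + 0·8 − 1| / √(1 + 0) = |1|/1 = 1.

1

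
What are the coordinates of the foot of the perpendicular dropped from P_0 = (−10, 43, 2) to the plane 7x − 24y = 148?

(4, -5, 2)

The perpendicular from P_0 has direction n = (7, −24, 0): r = (−10, 43, 2) + μ(7, −24, 0).
Substitute into the plane: n·(P_0 + μn) = 148 gives -1102 + 625μ = 148, so μ = 2.
Foot = (−10, 43, 2) + 2·(7, −24, 0) = (4, −5, 2).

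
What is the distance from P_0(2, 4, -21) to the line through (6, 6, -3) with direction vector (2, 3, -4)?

Direction vector d = (2, 3, -4).
AP = (-4, -2, -18), and AP × d = (62, -52, -8).
|AP × d|² = 6612 and |d|² = 29, so the distance is √(6612/29) = √228 = 2√57.

2√57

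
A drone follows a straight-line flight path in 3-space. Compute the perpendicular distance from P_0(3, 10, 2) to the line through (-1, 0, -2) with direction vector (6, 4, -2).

Direction vector d = (6, 4, -2).
AP = (4, 10, 4), and AP × d = (-36, 32, -44).
|AP × d|² = 4256 and |d|² = 56, so the distance is √(4256/56) = √76 = 2√19.

2√19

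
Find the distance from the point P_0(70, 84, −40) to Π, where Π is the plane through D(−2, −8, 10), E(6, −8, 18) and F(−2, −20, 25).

28/√57

DE = (8, 0, 8) and DF = (0, −12, 15), so a normal is n = DE × DF = (96, −120, −96).
Then n·(70, 84, −40) − (−192) = 672.
|n| = √(9216 + 14400 + 9216) = 24√57, so the distance is |672|/(24√57) = 28/√57.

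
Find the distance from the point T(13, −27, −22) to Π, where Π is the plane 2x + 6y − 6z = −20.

n = (2, 6, −6); n·P − (-20) = 16; |n| = 2√19; distance = 16/(2√19) = 8/√19.

8/√19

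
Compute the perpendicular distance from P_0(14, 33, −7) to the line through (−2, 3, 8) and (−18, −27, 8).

A direction vector is d = (−16, −30, 0).
AP = (16, 30, −15), and AP × d = (−450, 240, 0).
|AP × d|² = 260100 and |d|² = 1156, so the distance is √(260100/1156) = √225 = 15.

15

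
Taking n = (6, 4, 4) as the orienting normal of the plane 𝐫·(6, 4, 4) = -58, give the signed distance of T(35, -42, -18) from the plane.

14/√17

n·T − (-58) = 28.
|n| = 2√17, so the signed distance is 14/√17.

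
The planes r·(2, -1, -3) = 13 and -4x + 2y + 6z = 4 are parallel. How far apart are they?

Divide the second equation by -2 to match normals: 2x - y - 3z = -2.
Both planes have normal n = (2, -1, -3), |n| = √14. Any point on the first plane is at distance |(-2) − 13|/|n| = 15/√14 from the second.

15/√14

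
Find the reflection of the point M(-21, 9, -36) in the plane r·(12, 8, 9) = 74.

(27, 41, 0)

With n = (12, 8, 9), the signed offset is (n·M − 74)/|n|² = -578/289 = -2.
M' = M − 2t·n = (-21, 9, -36) − (-4)·(12, 8, 9) = (27, 41, 0).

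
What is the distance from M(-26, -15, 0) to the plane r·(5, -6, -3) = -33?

Normal vector n = (5, -6, -3), and n·(-26, -15, 0) - (-33) = -7.
|n| = √(25 + 36 + 9) = √70, so the distance is |-7|/√70 = √70/10.

√70/10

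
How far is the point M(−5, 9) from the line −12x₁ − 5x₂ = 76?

d = |(-12)·(-5) + (-5)·9 − 76| / √(144 + 25) = |-61|/13 = 61/13.

61/13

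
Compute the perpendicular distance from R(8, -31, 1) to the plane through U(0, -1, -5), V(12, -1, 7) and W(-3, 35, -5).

UV = (12, 0, 12) and UW = (-3, 36, 0), so a normal is n = UV × UW = (-432, -36, 432).
d = |(-432)·8 + (-36)·(-31) + 432·1 − (-2124)| / √(186624 + 1296 + 186624) = |216| / 612 = 6/17.

6/17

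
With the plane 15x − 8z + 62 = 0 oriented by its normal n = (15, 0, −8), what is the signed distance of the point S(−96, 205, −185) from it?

6

n·S − (-62) = 102.
|n| = 17, so the signed distance is 102/17 = 6.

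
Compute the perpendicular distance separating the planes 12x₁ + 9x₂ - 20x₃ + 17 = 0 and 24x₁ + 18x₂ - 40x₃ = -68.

17/25

Divide the second equation by 2 to match normals: 12x₁ + 9x₂ - 20x₃ = -34.
With common normal n = (12, 9, -20) (|n| = 25), the distance is |(-17) − (-34)|/|n| = 17/25.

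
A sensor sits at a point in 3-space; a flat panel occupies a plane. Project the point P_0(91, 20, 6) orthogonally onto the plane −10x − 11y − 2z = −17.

The perpendicular from P_0 has direction n = (−10, −11, −2): r = (91, 20, 6) + λ(−10, −11, −2).
Substitute into the plane: n·(P_0 + λn) = -17 gives -1142 + 225λ = -17, so λ = 5.
Foot = (91, 20, 6) + 5·(−10, −11, −2) = (41, −35, −4).

(41, -35, -4)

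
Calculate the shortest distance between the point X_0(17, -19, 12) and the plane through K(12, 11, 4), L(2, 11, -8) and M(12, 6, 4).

KL = (-10, 0, -12) and KM = (0, -5, 0), so a normal is n = KL × KM = (-60, 0, 50).
n = (-60, 0, 50); n·P − (-520) = 100; |n| = 10√61; distance = 100/(10√61) = 10√61/61.

10/√61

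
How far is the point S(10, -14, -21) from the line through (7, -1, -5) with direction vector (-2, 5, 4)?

Direction vector d = (-2, 5, 4).
AP = (3, -13, -16); AP·d = -135, |AP|² = 434, |d|² = 45.
distance² = |AP|² − (AP·d)²/|d|² = 434 − 18225/45 = 29, so the distance is √29.

√29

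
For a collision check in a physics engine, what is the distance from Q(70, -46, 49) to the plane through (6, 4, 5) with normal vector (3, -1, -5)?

The plane has equation n·(r − (6, 4, 5)) = 0, i.e. n·r = -11.
n = (3, -1, -5); n·P − (-11) = 22; |n| = √35; distance = 22/√35.

22√35/35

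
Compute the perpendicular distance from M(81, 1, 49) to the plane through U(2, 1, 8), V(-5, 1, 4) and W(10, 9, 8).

UV = (-7, 0, -4) and UW = (8, 8, 0), so a normal is n = UV × UW = (32, -32, -56).
Then n·(81, 1, 49) - (-416) = 232.
|n| = √(1024 + 1024 + 3136) = 72, so the distance is |232|/72 = 29/9.

29/9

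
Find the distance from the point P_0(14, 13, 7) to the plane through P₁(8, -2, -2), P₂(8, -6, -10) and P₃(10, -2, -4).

P₁P₂ = (0, -4, -8) and P₁P₃ = (2, 0, -2), so a normal is n = P₁P₂ × P₁P₃ = (8, -16, 8).
Then n·(14, 13, 7) - 80 = -120.
|n| = √(64 + 256 + 64) = 8√6, so the distance is |-120|/(8√6) = 5√6/2.

15/√6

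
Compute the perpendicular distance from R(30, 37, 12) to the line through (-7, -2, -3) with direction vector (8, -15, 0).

3√314

Direction vector d = (8, -15, 0).
AP = (37, 39, 15); AP·d = -289, |AP|² = 3115, |d|² = 289.
distance² = |AP|² − (AP·d)²/|d|² = 3115 − 83521/289 = 2826, so the distance is 3√314.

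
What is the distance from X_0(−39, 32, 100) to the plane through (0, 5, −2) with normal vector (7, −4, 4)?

The plane has equation n·(r − (0, 5, −2)) = 0, i.e. n·r = -28.
n = (7, −4, 4); n·P − (-28) = 27; |n| = 9; distance = 27/9 = 3.

3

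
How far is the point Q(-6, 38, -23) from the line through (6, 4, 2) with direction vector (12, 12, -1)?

Direction vector d = (12, 12, -1).
AP = (-12, 34, -25); AP·d = 289, |AP|² = 1925, |d|² = 289.
distance² = |AP|² − (AP·d)²/|d|² = 1925 − 83521/289 = 1636, so the distance is 2√409.

2√409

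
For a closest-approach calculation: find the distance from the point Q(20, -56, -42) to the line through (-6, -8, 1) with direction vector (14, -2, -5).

2√701

Direction vector d = (14, -2, -5).
AP = (26, -48, -43), and AP × d = (154, -472, 620).
|AP × d|² = 630900 and |d|² = 225, so the distance is √(630900/225) = √2804 = 2√701.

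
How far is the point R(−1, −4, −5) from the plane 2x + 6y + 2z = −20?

d = |2·(-1) + 6·(-4) + 2·(-5) − (-20)| / √(4 + 36 + 4) = |-16| / (2√11) = 8/√11.

8/√11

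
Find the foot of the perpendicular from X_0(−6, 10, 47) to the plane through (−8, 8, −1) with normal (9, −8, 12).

(-24, 26, 23)

n = (9, −8, 12), |n|² = 289, and n·X_0 − (-148) = 578.
t = 578/289 = 2, so the foot is X_0 − t·n = (−6, 10, 47) − 2·(9, −8, 12) = (−24, 26, 23).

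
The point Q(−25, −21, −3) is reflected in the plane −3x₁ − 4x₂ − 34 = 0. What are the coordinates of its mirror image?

(5, 19, -3)

n = (−3, −4, 0), |n|² = 25, n·Q − 34 = 125, so t = 125/25 = 5.
Foot F = Q − 5·n = (−10, −1, −3); the reflection is 2F − Q = (5, 19, −3).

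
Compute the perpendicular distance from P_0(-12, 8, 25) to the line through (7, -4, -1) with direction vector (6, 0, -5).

Direction vector d = (6, 0, -5).
AP = (-19, 12, 26); AP·d = -244, |AP|² = 1181, |d|² = 61.
distance² = |AP|² − (AP·d)²/|d|² = 1181 − 59536/61 = 205, so the distance is √205.

√205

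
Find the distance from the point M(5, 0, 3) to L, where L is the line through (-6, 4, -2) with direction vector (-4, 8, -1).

Direction vector d = (-4, 8, -1).
AP = (11, -4, 5); AP·d = -81, |AP|² = 162, |d|² = 81.
distance² = |AP|² − (AP·d)²/|d|² = 162 − 6561/81 = 81, so the distance is 9.

9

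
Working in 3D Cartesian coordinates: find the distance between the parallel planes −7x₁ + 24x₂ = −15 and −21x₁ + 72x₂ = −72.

Divide the second equation by 3 to match normals: −7x₁ + 24x₂ = -24.
Both planes have normal n = (−7, 24, 0), |n| = 25. Any point on the first plane is at distance |(-24) − (-15)|/|n| = 9/25 from the second.

9/25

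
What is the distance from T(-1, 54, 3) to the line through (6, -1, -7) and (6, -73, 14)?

A direction vector is d = (0, -72, 21).
AP = (-7, 55, 10); AP·d = -3750, |AP|² = 3174, |d|² = 5625.
distance² = |AP|² − (AP·d)²/|d|² = 3174 − 14062500/5625 = 674, so the distance is √674.

√674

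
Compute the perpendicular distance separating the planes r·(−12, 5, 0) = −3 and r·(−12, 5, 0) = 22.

Both planes have normal n = (−12, 5, 0), |n| = 13. Any point on the first plane is at distance |22 − (-3)|/|n| = 25/13 from the second.

25/13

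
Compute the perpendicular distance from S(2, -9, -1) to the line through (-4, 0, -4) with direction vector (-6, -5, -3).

Direction vector d = (-6, -5, -3).
AP = (6, -9, 3), and AP × d = (42, 0, -84).
|AP × d|² = 8820 and |d|² = 70, so the distance is √(8820/70) = √126 = 3√14.

3√14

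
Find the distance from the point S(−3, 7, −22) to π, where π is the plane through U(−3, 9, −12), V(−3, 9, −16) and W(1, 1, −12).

UV = (0, 0, −4) and UW = (4, −8, 0), so a normal is n = UV × UW = (−32, −16, 0).
n = (−32, −16, 0); n·P − (-48) = 32; |n| = 16√5; distance = 32/(16√5) = 2/√5.

2/√5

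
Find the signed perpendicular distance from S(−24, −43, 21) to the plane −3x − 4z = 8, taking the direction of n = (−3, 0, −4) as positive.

n·S − 8 = -20.
|n| = 5, so the signed distance is -20/5 = -4.

-4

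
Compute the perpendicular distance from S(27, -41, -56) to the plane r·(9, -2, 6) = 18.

Normal vector n = (9, -2, 6), and n·(27, -41, -56) - 18 = -29.
|n| = √(81 + 4 + 36) = 11, so the distance is |-29|/11 = 29/11.

29/11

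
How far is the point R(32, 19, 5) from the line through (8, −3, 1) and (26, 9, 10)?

10

A direction vector is d = (18, 12, 9).
AP = (24, 22, 4); AP·d = 732, |AP|² = 1076, |d|² = 549.
distance² = |AP|² − (AP·d)²/|d|² = 1076 − 535824/549 = 100, so the distance is 10.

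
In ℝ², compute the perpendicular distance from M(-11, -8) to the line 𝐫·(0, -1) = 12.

d = |0·(-11) + (-1)·(-8) − 12| / √(0 + 1) = |-4|/1 = 4.

4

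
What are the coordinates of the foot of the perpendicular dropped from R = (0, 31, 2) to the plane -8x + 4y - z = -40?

(16, 23, 4)

n = (-8, 4, -1), |n|² = 81, and n·R − (-40) = 162.
t = 162/81 = 2, so the foot is R − t·n = (0, 31, 2) − 2·(-8, 4, -1) = (16, 23, 4).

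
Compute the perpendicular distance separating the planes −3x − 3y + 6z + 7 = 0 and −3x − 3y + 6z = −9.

Both planes have normal n = (−3, −3, 6), |n| = 3√6. Any point on the first plane is at distance |(-9) − (-7)|/|n| = 2/(3√6) = √6/9 from the second.

2/(3√6)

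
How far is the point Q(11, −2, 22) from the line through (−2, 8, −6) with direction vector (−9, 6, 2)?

Direction vector d = (−9, 6, 2).
AP = (13, −10, 28), and AP × d = (−188, −278, −12).
|AP × d|² = 112772 and |d|² = 121, so the distance is √(112772/121) = √932 = 2√233.

2√233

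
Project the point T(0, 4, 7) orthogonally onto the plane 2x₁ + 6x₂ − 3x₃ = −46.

(-2, -2, 10)

n = (2, 6, −3), |n|² = 49, and n·T − (-46) = 49.
t = 49/49 = 1, so the foot is T − t·n = (0, 4, 7) − 1·(2, 6, −3) = (−2, −2, 10).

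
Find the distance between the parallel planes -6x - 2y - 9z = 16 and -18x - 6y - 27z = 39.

Divide the second equation by 3 to match normals: -6x - 2y - 9z = 13.
Both planes have normal n = (-6, -2, -9), |n| = 11. Any point on the first plane is at distance |13 − 16|/|n| = 3/11 from the second.

3/11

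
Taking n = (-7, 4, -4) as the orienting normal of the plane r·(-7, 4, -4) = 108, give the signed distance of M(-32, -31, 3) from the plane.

-20/9

n·M − 108 = -20.
|n| = 9, so the signed distance is -20/9.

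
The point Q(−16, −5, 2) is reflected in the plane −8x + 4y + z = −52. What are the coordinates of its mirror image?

n = (−8, 4, 1), |n|² = 81, n·Q − (-52) = 162, so t = 162/81 = 2.
Foot F = Q − 2·n = (0, −13, 0); the reflection is 2F − Q = (16, −21, −2).

(16, -21, -2)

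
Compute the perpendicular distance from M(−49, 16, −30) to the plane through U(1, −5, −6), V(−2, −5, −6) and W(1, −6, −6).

UV = (−3, 0, 0) and UW = (0, −1, 0), so a normal is n = UV × UW = (0, 0, 3).
Then n·(−49, 16, −30) − (−18) = −72.
|n| = √(0 + 0 + 9) = 3, so the distance is |-72|/3 = 24.

24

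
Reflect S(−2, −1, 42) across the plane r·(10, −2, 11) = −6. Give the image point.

With n = (10, −2, 11), the signed offset is (n·S − (-6))/|n|² = 450/225 = 2.
S' = S − 2t·n = (−2, −1, 42) − 4·(10, −2, 11) = (−42, 7, −2).

(-42, 7, -2)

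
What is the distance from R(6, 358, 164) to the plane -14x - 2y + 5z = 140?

8

Normal vector n = (-14, -2, 5), and n·(6, 358, 164) - 140 = -120.
|n| = √(196 + 4 + 25) = 15, so the distance is |-120|/15 = 8.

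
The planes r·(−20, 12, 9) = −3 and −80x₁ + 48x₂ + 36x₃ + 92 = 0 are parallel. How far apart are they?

Divide the second equation by 4 to match normals: −20x₁ + 12x₂ + 9x₃ = -23.
Both planes have normal n = (−20, 12, 9), |n| = 25. Any point on the first plane is at distance |(-23) − (-3)|/|n| = 20/25 = 4/5 from the second.

4/5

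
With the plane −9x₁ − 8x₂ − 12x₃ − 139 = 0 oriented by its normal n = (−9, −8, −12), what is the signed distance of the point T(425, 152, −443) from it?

n·T − 139 = 136.
|n| = 17, so the signed distance is 136/17 = 8.

8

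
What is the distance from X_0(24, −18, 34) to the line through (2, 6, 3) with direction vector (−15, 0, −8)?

√865

Direction vector d = (−15, 0, −8).
AP = (22, −24, 31), and AP × d = (192, −289, −360).
|AP × d|² = 249985 and |d|² = 289, so the distance is √(249985/289) = √865.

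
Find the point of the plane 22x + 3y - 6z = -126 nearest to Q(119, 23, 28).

n = (22, 3, -6), |n|² = 529, and n·Q − (-126) = 2645.
t = 2645/529 = 5, so the foot is Q − t·n = (119, 23, 28) − 5·(22, 3, -6) = (9, 8, 58).

(9, 8, 58)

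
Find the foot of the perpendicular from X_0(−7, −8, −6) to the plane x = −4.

(-4, -8, -6)

n = (1, 0, 0), |n|² = 1, and n·X_0 − (-4) = -3.
t = -3/1 = -3, so the foot is X_0 − t·n = (−7, −8, −6) − (-3)·(1, 0, 0) = (−4, −8, −6).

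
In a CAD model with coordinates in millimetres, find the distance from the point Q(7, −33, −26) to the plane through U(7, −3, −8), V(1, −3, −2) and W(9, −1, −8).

UV = (−6, 0, 6) and UW = (2, 2, 0), so a normal is n = UV × UW = (−12, 12, −12).
Then n·(7, −33, −26) − (−24) = −144.
|n| = √(144 + 144 + 144) = 12√3, so the distance is |-144|/(12√3) = 4√3.

4√3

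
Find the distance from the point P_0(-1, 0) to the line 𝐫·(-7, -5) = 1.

6/√74

The normal to the line is n = (-7, -5) with |n| = √74.
|n·P_0 − 1| = |7 − 1| = 6, so the distance is 6/√74 = 3√74/37.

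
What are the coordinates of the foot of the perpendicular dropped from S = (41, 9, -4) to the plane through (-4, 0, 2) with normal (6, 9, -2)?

The perpendicular from S has direction n = (6, 9, -2): r = (41, 9, -4) + t(6, 9, -2).
Substitute into the plane: n·(S + tn) = -28 gives 335 + 121t = -28, so t = -3.
Foot = (41, 9, -4) + (-3)·(6, 9, -2) = (23, -18, 2).

(23, -18, 2)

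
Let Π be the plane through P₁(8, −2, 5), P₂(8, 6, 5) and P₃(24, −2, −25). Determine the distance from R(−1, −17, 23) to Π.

9/17

P₁P₂ = (0, 8, 0) and P₁P₃ = (16, 0, −30), so a normal is n = P₁P₂ × P₁P₃ = (−240, 0, −128).
Then n·(−1, −17, 23) − (−2560) = −144.
|n| = √(57600 + 0 + 16384) = 272, so the distance is |-144|/272 = 9/17.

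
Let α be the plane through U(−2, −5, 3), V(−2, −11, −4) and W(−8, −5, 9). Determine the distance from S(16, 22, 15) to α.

9/11

UV = (0, −6, −7) and UW = (−6, 0, 6), so a normal is n = UV × UW = (−36, 42, −36).
Then n·(16, 22, 15) − (−246) = 54.
|n| = √(1296 + 1764 + 1296) = 66, so the distance is |54|/66 = 9/11.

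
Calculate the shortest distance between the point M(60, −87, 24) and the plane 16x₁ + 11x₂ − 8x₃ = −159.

10/7

Normal vector n = (16, 11, −8), and n·(60, −87, 24) − (−159) = −30.
|n| = √(256 + 121 + 64) = 21, so the distance is |-30|/21 = 10/7.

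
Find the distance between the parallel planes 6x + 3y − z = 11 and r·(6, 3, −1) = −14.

Both planes have normal n = (6, 3, −1), |n| = √46. Any point on the first plane is at distance |(-14) − 11|/|n| = 25/√46 from the second.

25/√46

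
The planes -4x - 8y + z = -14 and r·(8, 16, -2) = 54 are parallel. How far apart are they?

13/9

Divide the second equation by -2 to match normals: -4x - 8y + z = -27.
Both planes have normal n = (-4, -8, 1), |n| = 9. Any point on the first plane is at distance |(-27) − (-14)|/|n| = 13/9 from the second.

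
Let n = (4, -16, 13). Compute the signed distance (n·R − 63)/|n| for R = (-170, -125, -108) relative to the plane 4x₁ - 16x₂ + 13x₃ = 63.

n·R − 63 = -147.
|n| = 21, so the signed distance is -147/21 = -7.

-7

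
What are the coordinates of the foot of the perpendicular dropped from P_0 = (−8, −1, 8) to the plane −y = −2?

(-8, 2, 8)

The perpendicular from P_0 has direction n = (0, −1, 0): r = (−8, −1, 8) + λ(0, −1, 0).
Substitute into the plane: n·(P_0 + λn) = -2 gives 1 + 1λ = -2, so λ = -3.
Foot = (−8, −1, 8) + (-3)·(0, −1, 0) = (−8, 2, 8).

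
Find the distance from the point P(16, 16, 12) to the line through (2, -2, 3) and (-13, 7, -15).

A direction vector is d = (-15, 9, -18).
AP = (14, 18, 9); AP·d = -210, |AP|² = 601, |d|² = 630.
distance² = |AP|² − (AP·d)²/|d|² = 601 − 44100/630 = 531, so the distance is 3√59.

3√59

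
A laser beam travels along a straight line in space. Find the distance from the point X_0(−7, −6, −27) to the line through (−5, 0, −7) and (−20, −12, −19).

2√53

A direction vector is d = (−15, −12, −12).
AP = (−2, −6, −20); AP·d = 342, |AP|² = 440, |d|² = 513.
distance² = |AP|² − (AP·d)²/|d|² = 440 − 116964/513 = 212, so the distance is 2√53.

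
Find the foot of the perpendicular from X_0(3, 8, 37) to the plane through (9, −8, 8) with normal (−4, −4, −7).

The perpendicular from X_0 has direction n = (−4, −4, −7): r = (3, 8, 37) + t(−4, −4, −7).
Substitute into the plane: n·(X_0 + tn) = -60 gives -303 + 81t = -60, so t = 3.
Foot = (3, 8, 37) + 3·(−4, −4, −7) = (−9, −4, 16).

(-9, -4, 16)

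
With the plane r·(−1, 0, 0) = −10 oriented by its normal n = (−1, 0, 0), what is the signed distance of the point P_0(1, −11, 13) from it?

9

n·P_0 − (-10) = 9.
|n| = 1, so the signed distance is 9/1 = 9.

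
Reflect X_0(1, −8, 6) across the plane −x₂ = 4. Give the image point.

(1, 0, 6)

n = (0, −1, 0), |n|² = 1, n·X_0 − 4 = 4, so t = 4/1 = 4.
Foot F = X_0 − 4·n = (1, −4, 6); the reflection is 2F − X_0 = (1, 0, 6).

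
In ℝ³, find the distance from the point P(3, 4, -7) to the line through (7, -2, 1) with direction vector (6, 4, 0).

2√29

Direction vector d = (6, 4, 0).
AP = (-4, 6, -8); AP·d = 0, |AP|² = 116, |d|² = 52.
distance² = |AP|² − (AP·d)²/|d|² = 116 − 0/52 = 116, so the distance is 2√29.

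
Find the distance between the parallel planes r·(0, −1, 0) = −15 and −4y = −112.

Divide the second equation by 4 to match normals: −y = -28.
With common normal n = (0, −1, 0) (|n| = 1), the distance is |(-15) − (-28)|/|n| = 13/1 = 13.

13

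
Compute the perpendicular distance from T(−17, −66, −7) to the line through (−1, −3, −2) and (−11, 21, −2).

A direction vector is d = (−10, 24, 0).
AP = (−16, −63, −5); AP·d = -1352, |AP|² = 4250, |d|² = 676.
distance² = |AP|² − (AP·d)²/|d|² = 4250 − 1827904/676 = 1546, so the distance is √1546.

√1546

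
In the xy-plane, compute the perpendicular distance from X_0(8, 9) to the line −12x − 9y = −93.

28/5

d = |(-12)·8 + (-9)·9 − (-93)| / √(144 + 81) = |-84|/15 = 28/5.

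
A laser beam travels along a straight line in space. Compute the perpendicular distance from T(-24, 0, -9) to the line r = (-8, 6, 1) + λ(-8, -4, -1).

2√17

Direction vector d = (-8, -4, -1).
AP = (-16, -6, -10); AP·d = 162, |AP|² = 392, |d|² = 81.
distance² = |AP|² − (AP·d)²/|d|² = 392 − 26244/81 = 68, so the distance is 2√17.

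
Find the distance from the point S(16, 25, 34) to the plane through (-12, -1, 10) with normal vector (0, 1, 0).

The plane has equation n·(r − (-12, -1, 10)) = 0, i.e. n·r = -1.
Then n·(16, 25, 34) - (-1) = 26.
|n| = √(0 + 1 + 0) = 1, so the distance is |26|/1 = 26.

26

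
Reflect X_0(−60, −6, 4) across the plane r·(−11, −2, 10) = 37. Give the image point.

(6, 6, -56)

n = (−11, −2, 10), |n|² = 225, n·X_0 − 37 = 675, so t = 675/225 = 3.
Foot F = X_0 − 3·n = (−27, 0, −26); the reflection is 2F − X_0 = (6, 6, −56).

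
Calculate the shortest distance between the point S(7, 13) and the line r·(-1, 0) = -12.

The normal to the line is n = (-1, 0) with |n| = 1.
|n·S − (-12)| = |-7 − (-12)| = 5, so the distance is 5/1 = 5.

5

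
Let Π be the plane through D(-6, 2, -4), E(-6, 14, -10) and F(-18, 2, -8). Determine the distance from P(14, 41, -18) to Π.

1

DE = (0, 12, -6) and DF = (-12, 0, -4), so a normal is n = DE × DF = (-48, 72, 144).
Then n·(14, 41, -18) - (-144) = -168.
|n| = √(2304 + 5184 + 20736) = 168, so the distance is |-168|/168 = 1.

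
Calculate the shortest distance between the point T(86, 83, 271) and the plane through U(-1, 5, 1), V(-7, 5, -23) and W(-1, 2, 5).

6

UV = (-6, 0, -24) and UW = (0, -3, 4), so a normal is n = UV × UW = (-72, 24, 18).
Then n·(86, 83, 271) - 210 = 468.
|n| = √(5184 + 576 + 324) = 78, so the distance is |468|/78 = 6.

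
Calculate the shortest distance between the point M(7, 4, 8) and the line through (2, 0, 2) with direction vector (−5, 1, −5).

Direction vector d = (−5, 1, −5).
AP = (5, 4, 6); AP·d = -51, |AP|² = 77, |d|² = 51.
distance² = |AP|² − (AP·d)²/|d|² = 77 − 2601/51 = 26, so the distance is √26.

√26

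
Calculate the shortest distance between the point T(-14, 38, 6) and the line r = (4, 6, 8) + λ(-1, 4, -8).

Direction vector d = (-1, 4, -8).
AP = (-18, 32, -2), and AP × d = (-248, -142, -40).
|AP × d|² = 83268 and |d|² = 81, so the distance is √(83268/81) = √1028 = 2√257.

2√257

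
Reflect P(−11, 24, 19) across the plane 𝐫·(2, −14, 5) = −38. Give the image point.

With n = (2, −14, 5), the signed offset is (n·P − (-38))/|n|² = -225/225 = -1.
P' = P − 2t·n = (−11, 24, 19) − (-2)·(2, −14, 5) = (−7, −4, 29).

(-7, -4, 29)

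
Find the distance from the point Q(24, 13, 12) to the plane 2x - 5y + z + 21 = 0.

8√30/15

Normal vector n = (2, -5, 1), and n·(24, 13, 12) - (-21) = 16.
|n| = √(4 + 25 + 1) = √30, so the distance is |16|/√30 = 8√30/15.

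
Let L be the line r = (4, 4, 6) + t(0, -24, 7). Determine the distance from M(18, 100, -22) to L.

Direction vector d = (0, -24, 7).
AP = (14, 96, -28), and AP × d = (0, -98, -336).
|AP × d|² = 122500 and |d|² = 625, so the distance is √(122500/625) = √196 = 14.

14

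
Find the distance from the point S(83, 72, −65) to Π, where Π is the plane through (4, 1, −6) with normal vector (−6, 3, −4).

The plane has equation n·(r − (4, 1, −6)) = 0, i.e. n·r = 3.
d = |(-6)·83 + 3·72 + (-4)·(-65) − 3| / √(36 + 9 + 16) = |-25| / √61 = 25√61/61.

25√61/61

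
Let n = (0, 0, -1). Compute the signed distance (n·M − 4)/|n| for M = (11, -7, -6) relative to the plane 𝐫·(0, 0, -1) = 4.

n·M − 4 = 2.
|n| = 1, so the signed distance is 2/1 = 2.

2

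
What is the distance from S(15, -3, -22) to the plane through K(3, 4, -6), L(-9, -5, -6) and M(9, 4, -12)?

KL = (-12, -9, 0) and KM = (6, 0, -6), so a normal is n = KL × KM = (54, -72, 54).
n = (54, -72, 54); n·P − (-450) = 288; |n| = 18√34; distance = 288/(18√34) = 16/√34.

16/√34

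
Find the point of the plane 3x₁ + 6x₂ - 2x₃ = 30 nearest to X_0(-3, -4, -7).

(0, 2, -9)

The perpendicular from X_0 has direction n = (3, 6, -2): r = (-3, -4, -7) + μ(3, 6, -2).
Substitute into the plane: n·(X_0 + μn) = 30 gives -19 + 49μ = 30, so μ = 1.
Foot = (-3, -4, -7) + 1·(3, 6, -2) = (0, 2, -9).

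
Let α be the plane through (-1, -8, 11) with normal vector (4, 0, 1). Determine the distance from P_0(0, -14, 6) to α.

1/√17

The plane has equation n·(r − (-1, -8, 11)) = 0, i.e. n·r = 7.
n = (4, 0, 1); n·P − 7 = -1; |n| = √17; distance = 1/√17 = √17/17.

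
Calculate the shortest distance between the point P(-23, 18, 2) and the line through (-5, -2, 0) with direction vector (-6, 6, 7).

2√61

Direction vector d = (-6, 6, 7).
AP = (-18, 20, 2), and AP × d = (128, 114, 12).
|AP × d|² = 29524 and |d|² = 121, so the distance is √(29524/121) = √244 = 2√61.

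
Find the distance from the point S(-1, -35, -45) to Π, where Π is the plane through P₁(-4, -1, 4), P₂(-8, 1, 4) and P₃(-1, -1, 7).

P₁P₂ = (-4, 2, 0) and P₁P₃ = (3, 0, 3), so a normal is n = P₁P₂ × P₁P₃ = (6, 12, -6).
Then n·(-1, -35, -45) - (-60) = -96.
|n| = √(36 + 144 + 36) = 6√6, so the distance is |-96|/(6√6) = 8√6/3.

16/√6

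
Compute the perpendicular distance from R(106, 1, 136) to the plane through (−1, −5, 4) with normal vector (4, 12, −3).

8

The plane has equation n·(r − (−1, −5, 4)) = 0, i.e. n·r = -76.
Then n·(106, 1, 136) − (−76) = 104.
|n| = √(16 + 144 + 9) = 13, so the distance is |104|/13 = 8.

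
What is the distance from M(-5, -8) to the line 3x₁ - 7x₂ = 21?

10√58/29

d = |3·(-5) + (-7)·(-8) − 21| / √(9 + 49) = |20|/√58 = 10√58/29.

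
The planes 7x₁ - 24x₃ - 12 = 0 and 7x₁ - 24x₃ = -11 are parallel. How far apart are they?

23/25

Both planes have normal n = (7, 0, -24), |n| = 25. Any point on the first plane is at distance |(-11) − 12|/|n| = 23/25 from the second.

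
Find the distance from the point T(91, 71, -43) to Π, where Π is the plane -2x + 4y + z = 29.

10√21/7

Normal vector n = (-2, 4, 1), and n·(91, 71, -43) - 29 = 30.
|n| = √(4 + 16 + 1) = √21, so the distance is |30|/√21 = 30/√21.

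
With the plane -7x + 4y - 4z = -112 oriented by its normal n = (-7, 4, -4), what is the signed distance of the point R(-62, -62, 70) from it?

n·R − (-112) = 18.
|n| = 9, so the signed distance is 18/9 = 2.

2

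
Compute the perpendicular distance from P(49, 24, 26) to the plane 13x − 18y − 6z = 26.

d = |13·49 + (-18)·24 + (-6)·26 − 26| / √(169 + 324 + 36) = |23| / 23 = 1.

1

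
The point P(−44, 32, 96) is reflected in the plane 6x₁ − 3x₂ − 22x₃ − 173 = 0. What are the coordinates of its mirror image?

n = (6, −3, −22), |n|² = 529, n·P − 173 = -2645, so t = -2645/529 = -5.
Foot F = P − (-5)·n = (−14, 17, −14); the reflection is 2F − P = (16, 2, −124).

(16, 2, -124)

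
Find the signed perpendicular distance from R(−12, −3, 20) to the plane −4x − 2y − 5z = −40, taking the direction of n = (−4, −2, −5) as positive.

n·R − (-40) = -6.
|n| = 3√5, so the signed distance is -2√5/5.

-2√5/5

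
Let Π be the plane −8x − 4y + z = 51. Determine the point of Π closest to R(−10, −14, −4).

The perpendicular from R has direction n = (−8, −4, 1): r = (−10, −14, −4) + t(−8, −4, 1).
Substitute into the plane: n·(R + tn) = 51 gives 132 + 81t = 51, so t = -1.
Foot = (−10, −14, −4) + (-1)·(−8, −4, 1) = (−2, −10, −5).

(-2, -10, -5)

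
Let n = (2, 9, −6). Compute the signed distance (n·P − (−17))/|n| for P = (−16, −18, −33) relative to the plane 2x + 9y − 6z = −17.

n·P − (-17) = 21.
|n| = 11, so the signed distance is 21/11.

21/11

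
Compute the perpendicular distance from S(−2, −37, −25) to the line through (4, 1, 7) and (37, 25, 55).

A direction vector is d = (33, 24, 48).
AP = (−6, −38, −32), and AP × d = (−1056, −768, 1110).
|AP × d|² = 2937060 and |d|² = 3969, so the distance is √(2937060/3969) = √740 = 2√185.

2√185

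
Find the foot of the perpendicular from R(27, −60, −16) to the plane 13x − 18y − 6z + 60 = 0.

The perpendicular from R has direction n = (13, −18, −6): r = (27, −60, −16) + μ(13, −18, −6).
Substitute into the plane: n·(R + μn) = -60 gives 1527 + 529μ = -60, so μ = -3.
Foot = (27, −60, −16) + (-3)·(13, −18, −6) = (−12, −6, 2).

(-12, -6, 2)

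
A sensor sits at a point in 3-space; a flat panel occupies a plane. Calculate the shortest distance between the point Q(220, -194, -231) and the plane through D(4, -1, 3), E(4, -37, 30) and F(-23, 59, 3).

9

DE = (0, -36, 27) and DF = (-27, 60, 0), so a normal is n = DE × DF = (-1620, -729, -972).
n = (-1620, -729, -972); n·P − (-8667) = 18225; |n| = 2025; distance = 18225/2025 = 9.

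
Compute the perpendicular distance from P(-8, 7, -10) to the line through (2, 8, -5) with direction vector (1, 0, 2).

Direction vector d = (1, 0, 2).
AP = (-10, -1, -5); AP·d = -20, |AP|² = 126, |d|² = 5.
distance² = |AP|² − (AP·d)²/|d|² = 126 − 400/5 = 46, so the distance is √46.

√46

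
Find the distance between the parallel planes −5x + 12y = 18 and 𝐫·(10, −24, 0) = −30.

3/13

Divide the second equation by -2 to match normals: −5x + 12y = 15.
With common normal n = (−5, 12, 0) (|n| = 13), the distance is |18 − 15|/|n| = 3/13.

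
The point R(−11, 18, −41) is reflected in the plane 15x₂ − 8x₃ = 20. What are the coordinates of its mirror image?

With n = (0, 15, −8), the signed offset is (n·R − 20)/|n|² = 578/289 = 2.
R' = R − 2t·n = (−11, 18, −41) − 4·(0, 15, −8) = (−11, −42, −9).

(-11, -42, -9)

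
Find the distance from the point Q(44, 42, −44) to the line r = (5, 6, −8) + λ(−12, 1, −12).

Direction vector d = (−12, 1, −12).
AP = (39, 36, −36), and AP × d = (−396, 900, 471).
|AP × d|² = 1188657 and |d|² = 289, so the distance is √(1188657/289) = √4113 = 3√457.

3√457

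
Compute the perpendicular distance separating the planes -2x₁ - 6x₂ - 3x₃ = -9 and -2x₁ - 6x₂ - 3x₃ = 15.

Both planes have normal n = (-2, -6, -3), |n| = 7. Any point on the first plane is at distance |15 − (-9)|/|n| = 24/7 from the second.

24/7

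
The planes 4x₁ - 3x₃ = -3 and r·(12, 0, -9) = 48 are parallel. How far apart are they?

Divide the second equation by 3 to match normals: 4x₁ - 3x₃ = 16.
Both planes have normal n = (4, 0, -3), |n| = 5. Any point on the first plane is at distance |16 − (-3)|/|n| = 19/5 from the second.

19/5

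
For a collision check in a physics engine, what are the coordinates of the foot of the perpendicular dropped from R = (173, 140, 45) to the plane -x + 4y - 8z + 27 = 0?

The perpendicular from R has direction n = (-1, 4, -8): r = (173, 140, 45) + t(-1, 4, -8).
Substitute into the plane: n·(R + tn) = -27 gives 27 + 81t = -27, so t = -2/3.
Foot = (173, 140, 45) + (-2/3)·(-1, 4, -8) = (521/3, 412/3, 151/3).

(521/3, 412/3, 151/3)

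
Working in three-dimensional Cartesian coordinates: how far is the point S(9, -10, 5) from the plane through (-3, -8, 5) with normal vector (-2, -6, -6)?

6/√19

The plane has equation n·(r − (-3, -8, 5)) = 0, i.e. n·r = 24.
n = (-2, -6, -6); n·P − 24 = -12; |n| = 2√19; distance = 12/(2√19) = 6√19/19.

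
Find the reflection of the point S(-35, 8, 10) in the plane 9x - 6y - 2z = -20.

n = (9, -6, -2), |n|² = 121, n·S − (-20) = -363, so t = -363/121 = -3.
Foot F = S − (-3)·n = (-8, -10, 4); the reflection is 2F − S = (19, -28, -2).

(19, -28, -2)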